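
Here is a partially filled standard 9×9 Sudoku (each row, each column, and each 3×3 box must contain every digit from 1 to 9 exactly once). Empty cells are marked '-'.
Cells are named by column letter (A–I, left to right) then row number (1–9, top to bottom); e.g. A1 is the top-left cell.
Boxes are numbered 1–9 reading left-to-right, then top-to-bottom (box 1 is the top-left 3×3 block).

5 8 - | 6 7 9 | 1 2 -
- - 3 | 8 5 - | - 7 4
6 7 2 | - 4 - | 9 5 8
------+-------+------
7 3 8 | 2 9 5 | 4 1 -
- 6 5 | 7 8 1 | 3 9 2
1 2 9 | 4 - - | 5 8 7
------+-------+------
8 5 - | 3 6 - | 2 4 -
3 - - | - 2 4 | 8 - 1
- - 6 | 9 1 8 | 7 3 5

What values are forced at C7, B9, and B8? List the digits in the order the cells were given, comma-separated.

1,4,9

For C7:
  Consider where 1 can go in column C.
  C1 is out (row 1 already has a 1).
  C8 is out (row 8 already has a 1).
  So the only cell in column C that can hold 1 is C7.
  So C7 = 1.
For B9:
  Row 9 already contains {1, 3, 5, 6, 7, 8, 9}.
  Column B already contains {2, 3, 5, 6, 7, 8}.
  Its 3×3 block (box 7) already contains {3, 5, 6, 8}.
  The only value from 1–9 not eliminated is 4, so B9 = 4.
For B8:
  Row 8 already contains {1, 2, 3, 4, 8}.
  Column B already contains {2, 3, 5, 6, 7, 8}.
  Its 3×3 block (box 7) already contains {3, 5, 6, 8}.
  The only value from 1–9 not eliminated is 9, so B8 = 9.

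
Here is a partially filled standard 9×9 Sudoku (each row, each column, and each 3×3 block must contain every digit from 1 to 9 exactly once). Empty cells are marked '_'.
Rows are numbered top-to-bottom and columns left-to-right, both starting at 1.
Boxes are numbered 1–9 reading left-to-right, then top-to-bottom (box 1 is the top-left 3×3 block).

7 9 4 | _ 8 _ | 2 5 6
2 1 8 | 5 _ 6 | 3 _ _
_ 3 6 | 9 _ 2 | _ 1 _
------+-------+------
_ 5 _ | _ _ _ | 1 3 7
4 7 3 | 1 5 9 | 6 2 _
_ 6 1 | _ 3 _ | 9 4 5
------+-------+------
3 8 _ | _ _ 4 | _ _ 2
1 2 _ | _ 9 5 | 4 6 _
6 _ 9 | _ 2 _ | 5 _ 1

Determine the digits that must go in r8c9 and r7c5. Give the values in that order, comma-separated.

3,1

For r8c9:
  Consider where 3 can go in column 9.
  r2c9 is out (row 2 already has a 3).
  r3c9 is out (row 3 already has a 3).
  r5c9 is out (row 5 already has a 3).
  So the only cell in column 9 that can hold 3 is r8c9.
  So r8c9 = 3.
For r7c5:
  Consider where 1 can go in column 5.
  r2c5 is out (row 2 already has a 1).
  r3c5 is out (row 3 already has a 1).
  r4c5 is out (row 4 already has a 1).
  So the only cell in column 5 that can hold 1 is r7c5.
  So r7c5 = 1.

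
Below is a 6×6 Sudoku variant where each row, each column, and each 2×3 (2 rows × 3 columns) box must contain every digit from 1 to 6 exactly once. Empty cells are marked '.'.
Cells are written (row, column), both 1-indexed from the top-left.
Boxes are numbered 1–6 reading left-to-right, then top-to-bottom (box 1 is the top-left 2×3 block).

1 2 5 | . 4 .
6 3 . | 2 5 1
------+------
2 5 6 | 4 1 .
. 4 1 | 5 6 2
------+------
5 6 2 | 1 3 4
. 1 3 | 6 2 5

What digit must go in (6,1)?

Row 6 already contains {1, 2, 3, 5, 6}.
Column 1 already contains {1, 2, 5, 6}.
Its 2×3 block (box 5) already contains {1, 2, 3, 5, 6}.
The only value from 1–6 not eliminated is 4, so (6,1) = 4.

4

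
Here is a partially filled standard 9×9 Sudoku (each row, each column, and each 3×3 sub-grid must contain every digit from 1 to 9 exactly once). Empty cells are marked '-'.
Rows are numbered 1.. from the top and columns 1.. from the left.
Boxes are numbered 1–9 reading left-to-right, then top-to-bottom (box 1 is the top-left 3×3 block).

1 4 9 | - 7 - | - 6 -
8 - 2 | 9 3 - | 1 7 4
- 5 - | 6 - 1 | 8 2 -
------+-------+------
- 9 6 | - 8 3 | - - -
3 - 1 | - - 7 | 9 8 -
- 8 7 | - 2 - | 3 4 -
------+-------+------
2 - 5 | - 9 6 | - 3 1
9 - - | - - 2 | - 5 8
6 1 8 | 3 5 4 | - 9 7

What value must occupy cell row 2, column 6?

5

Row 2 already contains {1, 2, 3, 4, 7, 8, 9}.
Column 6 already contains {1, 2, 3, 4, 6, 7}.
Its 3×3 block (box 2) already contains {1, 3, 6, 7, 9}.
The only value from 1–9 not eliminated is 5, so row 2, column 6 = 5.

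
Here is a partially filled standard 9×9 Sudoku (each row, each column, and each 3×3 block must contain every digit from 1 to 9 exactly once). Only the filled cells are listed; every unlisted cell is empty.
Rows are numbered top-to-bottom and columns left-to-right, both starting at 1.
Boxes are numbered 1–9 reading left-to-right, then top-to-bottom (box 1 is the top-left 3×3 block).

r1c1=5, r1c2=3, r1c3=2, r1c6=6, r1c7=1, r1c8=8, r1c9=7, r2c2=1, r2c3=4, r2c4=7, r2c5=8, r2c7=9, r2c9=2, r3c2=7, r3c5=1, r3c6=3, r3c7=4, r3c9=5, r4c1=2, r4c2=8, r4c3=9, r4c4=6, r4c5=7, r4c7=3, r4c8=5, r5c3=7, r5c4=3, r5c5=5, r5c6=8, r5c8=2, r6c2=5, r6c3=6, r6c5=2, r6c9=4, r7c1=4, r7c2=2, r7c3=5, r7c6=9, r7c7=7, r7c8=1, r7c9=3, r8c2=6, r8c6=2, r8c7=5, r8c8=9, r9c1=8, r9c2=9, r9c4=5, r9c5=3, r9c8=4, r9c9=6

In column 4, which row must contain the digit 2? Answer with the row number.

3

Consider where 2 can go in column 4.
r1c4 is out (row 1 already has a 2).
r6c4 is out (row 6 already has a 2).
r7c4 is out (row 7 already has a 2).
r8c4 is out (row 8 already has a 2).
So the only cell in column 4 that can hold 2 is r3c4.
That is row 3.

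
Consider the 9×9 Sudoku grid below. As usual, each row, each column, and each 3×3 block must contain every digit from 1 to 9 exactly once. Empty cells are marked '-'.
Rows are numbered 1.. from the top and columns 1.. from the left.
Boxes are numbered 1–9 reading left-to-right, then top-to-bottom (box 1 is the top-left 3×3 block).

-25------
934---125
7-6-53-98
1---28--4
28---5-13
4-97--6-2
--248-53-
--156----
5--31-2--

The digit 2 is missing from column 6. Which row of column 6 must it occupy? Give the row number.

Consider where 2 can go in column 6.
row 1, column 6 is out (row 1 already has a 2).
row 2, column 6 is out (row 2 already has a 2).
row 6, column 6 is out (row 6 already has a 2).
row 7, column 6 is out (row 7 already has a 2).
row 9, column 6 is out (row 9 already has a 2).
So the only cell in column 6 that can hold 2 is row 8, column 6.
That is row 8.

8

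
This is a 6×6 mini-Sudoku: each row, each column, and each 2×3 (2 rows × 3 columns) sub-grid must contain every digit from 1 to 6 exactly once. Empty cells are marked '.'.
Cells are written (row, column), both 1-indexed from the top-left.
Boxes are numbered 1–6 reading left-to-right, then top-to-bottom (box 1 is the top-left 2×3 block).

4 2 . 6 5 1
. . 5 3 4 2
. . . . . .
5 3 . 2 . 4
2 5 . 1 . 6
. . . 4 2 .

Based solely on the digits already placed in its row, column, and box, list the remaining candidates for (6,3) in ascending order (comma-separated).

1,3,6

Row 6 already contains {2, 4}.
Column 3 already contains {5}.
Its 2×3 block (box 5) already contains {2, 5}.
Removing those from 1–6 leaves {1, 3, 6} as the candidates for (6,3).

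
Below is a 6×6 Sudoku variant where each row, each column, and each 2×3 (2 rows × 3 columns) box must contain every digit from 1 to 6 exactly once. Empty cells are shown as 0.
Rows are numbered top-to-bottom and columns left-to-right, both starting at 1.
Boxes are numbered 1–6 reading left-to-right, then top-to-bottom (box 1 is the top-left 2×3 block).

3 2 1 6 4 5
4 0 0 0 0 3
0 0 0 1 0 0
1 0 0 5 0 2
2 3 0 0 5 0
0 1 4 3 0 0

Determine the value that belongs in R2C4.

Row 2 already contains {3, 4}.
Column 4 already contains {1, 3, 5, 6}.
Its 2×3 block (box 2) already contains {3, 4, 5, 6}.
The only value from 1–6 not eliminated is 2, so R2C4 = 2.

2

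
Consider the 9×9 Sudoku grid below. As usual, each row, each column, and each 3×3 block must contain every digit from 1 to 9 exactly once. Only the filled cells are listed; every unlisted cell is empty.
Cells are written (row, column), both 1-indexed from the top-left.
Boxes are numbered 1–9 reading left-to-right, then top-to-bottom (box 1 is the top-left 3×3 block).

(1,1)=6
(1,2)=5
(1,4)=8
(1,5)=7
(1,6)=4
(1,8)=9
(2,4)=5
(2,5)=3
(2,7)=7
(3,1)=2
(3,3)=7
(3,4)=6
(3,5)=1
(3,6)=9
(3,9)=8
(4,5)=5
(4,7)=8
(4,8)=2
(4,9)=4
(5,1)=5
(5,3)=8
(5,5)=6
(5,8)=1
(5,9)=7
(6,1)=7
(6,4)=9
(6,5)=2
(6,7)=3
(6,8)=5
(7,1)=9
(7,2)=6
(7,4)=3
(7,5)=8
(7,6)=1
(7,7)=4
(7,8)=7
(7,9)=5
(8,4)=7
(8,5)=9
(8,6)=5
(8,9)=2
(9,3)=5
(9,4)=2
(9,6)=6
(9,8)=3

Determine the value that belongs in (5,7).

9

Row 5 already contains {1, 5, 6, 7, 8}.
Column 7 already contains {3, 4, 7, 8}.
Its 3×3 block (box 6) already contains {1, 2, 3, 4, 5, 7, 8}.
The only value from 1–9 not eliminated is 9, so (5,7) = 9.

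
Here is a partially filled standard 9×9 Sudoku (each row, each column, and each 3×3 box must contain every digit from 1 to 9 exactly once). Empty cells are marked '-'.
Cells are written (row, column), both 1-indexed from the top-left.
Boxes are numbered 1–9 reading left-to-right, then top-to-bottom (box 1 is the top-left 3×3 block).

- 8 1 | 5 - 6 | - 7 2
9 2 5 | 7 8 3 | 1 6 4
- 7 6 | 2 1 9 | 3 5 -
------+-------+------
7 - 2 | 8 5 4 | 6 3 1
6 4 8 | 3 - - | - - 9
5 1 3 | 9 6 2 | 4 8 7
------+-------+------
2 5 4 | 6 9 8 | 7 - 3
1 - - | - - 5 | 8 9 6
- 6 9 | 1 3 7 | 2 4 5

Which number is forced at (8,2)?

3

Row 8 already contains {1, 5, 6, 8, 9}.
Column 2 already contains {1, 2, 4, 5, 6, 7, 8}.
Its 3×3 block (box 7) already contains {1, 2, 4, 5, 6, 9}.
The only value from 1–9 not eliminated is 3, so (8,2) = 3.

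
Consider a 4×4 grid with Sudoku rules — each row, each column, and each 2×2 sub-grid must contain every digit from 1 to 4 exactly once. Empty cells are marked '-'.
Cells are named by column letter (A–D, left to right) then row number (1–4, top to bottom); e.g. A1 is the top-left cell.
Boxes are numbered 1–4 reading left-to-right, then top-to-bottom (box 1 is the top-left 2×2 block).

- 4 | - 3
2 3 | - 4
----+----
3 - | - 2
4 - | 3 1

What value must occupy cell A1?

Row 1 already contains {3, 4}.
Column A already contains {2, 3, 4}.
Its 2×2 block (box 1) already contains {2, 3, 4}.
The only value from 1–4 not eliminated is 1, so A1 = 1.

1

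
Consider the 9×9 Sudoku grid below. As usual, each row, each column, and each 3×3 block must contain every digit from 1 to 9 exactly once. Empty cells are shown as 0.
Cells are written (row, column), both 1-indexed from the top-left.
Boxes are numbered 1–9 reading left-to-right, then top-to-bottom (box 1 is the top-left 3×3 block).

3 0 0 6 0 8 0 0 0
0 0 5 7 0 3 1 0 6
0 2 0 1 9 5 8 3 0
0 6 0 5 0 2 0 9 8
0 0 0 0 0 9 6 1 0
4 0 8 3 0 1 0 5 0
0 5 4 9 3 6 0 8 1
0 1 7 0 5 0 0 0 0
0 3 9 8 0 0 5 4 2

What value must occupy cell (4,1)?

Cell (4,1) itself could take any of {1, 7} by direct elimination.
Consider where 1 can go in column 1.
(2,1) is out (row 2 already has a 1). (3,1) is out (row 3 already has a 1). (5,1) is out (row 5 already has a 1). (7,1) is out (row 7 already has a 1). The remaining empty cells in column 1 are similarly blocked.
So the only cell in column 1 that can hold 1 is (4,1).
Therefore (4,1) = 1.

1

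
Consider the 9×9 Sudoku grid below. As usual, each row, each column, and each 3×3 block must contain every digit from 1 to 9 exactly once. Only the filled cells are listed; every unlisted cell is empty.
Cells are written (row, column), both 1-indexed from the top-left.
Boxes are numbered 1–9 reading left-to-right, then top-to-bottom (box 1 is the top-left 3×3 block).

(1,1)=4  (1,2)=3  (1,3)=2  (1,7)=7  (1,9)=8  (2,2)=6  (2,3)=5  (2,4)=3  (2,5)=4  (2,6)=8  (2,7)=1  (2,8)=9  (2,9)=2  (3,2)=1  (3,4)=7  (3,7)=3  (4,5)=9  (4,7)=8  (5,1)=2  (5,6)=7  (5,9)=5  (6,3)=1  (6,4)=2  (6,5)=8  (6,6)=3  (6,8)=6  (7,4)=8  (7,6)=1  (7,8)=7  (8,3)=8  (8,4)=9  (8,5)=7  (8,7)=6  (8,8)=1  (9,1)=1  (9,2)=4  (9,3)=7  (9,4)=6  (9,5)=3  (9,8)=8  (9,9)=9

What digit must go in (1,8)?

5

Row 1 already contains {2, 3, 4, 7, 8}.
Column 8 already contains {1, 6, 7, 8, 9}.
Its 3×3 block (box 3) already contains {1, 2, 3, 7, 8, 9}.
The only value from 1–9 not eliminated is 5, so (1,8) = 5.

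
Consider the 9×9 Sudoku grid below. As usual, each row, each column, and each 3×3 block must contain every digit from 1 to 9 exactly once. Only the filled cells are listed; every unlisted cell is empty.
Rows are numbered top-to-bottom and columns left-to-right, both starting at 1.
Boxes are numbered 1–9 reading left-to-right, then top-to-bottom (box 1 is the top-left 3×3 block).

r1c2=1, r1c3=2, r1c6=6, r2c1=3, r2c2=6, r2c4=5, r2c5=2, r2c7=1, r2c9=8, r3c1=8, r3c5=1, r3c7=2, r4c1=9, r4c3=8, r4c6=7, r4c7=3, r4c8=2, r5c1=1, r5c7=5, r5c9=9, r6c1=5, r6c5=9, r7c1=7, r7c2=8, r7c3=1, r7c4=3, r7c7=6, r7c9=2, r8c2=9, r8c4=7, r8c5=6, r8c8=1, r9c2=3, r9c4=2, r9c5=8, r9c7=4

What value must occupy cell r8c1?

Cell r8c1 itself could take any of {2, 4} by direct elimination.
Consider where 2 can go in column 1.
r1c1 is out (row 1 already has a 2).
r9c1 is out (row 9 already has a 2).
So the only cell in column 1 that can hold 2 is r8c1.
Therefore r8c1 = 2.

2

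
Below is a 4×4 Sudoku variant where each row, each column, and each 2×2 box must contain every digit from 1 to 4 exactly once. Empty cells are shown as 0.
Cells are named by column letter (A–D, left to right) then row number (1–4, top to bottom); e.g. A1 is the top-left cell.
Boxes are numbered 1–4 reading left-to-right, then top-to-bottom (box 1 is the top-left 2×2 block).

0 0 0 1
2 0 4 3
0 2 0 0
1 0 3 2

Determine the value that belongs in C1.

2

Row 1 already contains {1}.
Column C already contains {3, 4}.
Its 2×2 block (box 2) already contains {1, 3, 4}.
The only value from 1–4 not eliminated is 2, so C1 = 2.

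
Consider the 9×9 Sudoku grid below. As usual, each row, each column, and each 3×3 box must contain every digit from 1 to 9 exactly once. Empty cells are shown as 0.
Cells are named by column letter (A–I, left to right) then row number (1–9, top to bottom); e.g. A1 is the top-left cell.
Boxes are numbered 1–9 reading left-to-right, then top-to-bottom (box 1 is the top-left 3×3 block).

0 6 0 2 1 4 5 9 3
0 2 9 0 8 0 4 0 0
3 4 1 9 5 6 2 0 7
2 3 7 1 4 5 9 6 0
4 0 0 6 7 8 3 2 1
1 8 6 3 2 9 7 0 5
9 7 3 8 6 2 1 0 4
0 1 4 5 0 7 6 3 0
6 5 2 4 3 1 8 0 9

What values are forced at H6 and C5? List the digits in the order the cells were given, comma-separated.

For H6:
  Row 6 already contains {1, 2, 3, 5, 6, 7, 8, 9}.
  Column H already contains {2, 3, 6, 9}.
  Its 3×3 block (box 6) already contains {1, 2, 3, 5, 6, 7, 9}.
  The only value from 1–9 not eliminated is 4, so H6 = 4.
For C5:
  Row 5 already contains {1, 2, 3, 4, 6, 7, 8}.
  Column C already contains {1, 2, 3, 4, 6, 7, 9}.
  Its 3×3 block (box 4) already contains {1, 2, 3, 4, 6, 7, 8}.
  The only value from 1–9 not eliminated is 5, so C5 = 5.

4,5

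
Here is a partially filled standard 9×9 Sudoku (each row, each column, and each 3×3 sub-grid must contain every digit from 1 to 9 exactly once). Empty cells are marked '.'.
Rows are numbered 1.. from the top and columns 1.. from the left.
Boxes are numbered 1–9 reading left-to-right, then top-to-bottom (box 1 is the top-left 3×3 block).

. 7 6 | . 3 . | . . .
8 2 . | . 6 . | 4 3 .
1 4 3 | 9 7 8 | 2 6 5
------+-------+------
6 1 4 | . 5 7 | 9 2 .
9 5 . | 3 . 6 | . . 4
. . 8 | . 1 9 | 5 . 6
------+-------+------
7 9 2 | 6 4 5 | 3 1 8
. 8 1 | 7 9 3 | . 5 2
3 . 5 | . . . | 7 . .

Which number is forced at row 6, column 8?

7

Row 6 already contains {1, 5, 6, 8, 9}.
Column 8 already contains {1, 2, 3, 5, 6}.
Its 3×3 block (box 6) already contains {2, 4, 5, 6, 9}.
The only value from 1–9 not eliminated is 7, so row 6, column 8 = 7.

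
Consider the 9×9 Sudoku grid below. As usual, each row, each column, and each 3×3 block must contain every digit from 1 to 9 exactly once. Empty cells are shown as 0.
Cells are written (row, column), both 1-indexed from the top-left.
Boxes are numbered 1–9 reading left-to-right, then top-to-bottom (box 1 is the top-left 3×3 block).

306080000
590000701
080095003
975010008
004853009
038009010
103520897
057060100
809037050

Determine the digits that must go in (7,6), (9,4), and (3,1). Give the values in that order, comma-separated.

For (7,6):
  Row 7 already contains {1, 2, 3, 5, 7, 8, 9}.
  Column 6 already contains {3, 5, 7, 9}.
  Its 3×3 block (box 8) already contains {2, 3, 5, 6, 7}.
  The only value from 1–9 not eliminated is 4, so (7,6) = 4.
For (9,4):
  Consider where 1 can go in row 9.
  (9,2) is out (box 7 already has a 1).
  (9,7) is out (column 7 already has a 1).
  (9,9) is out (column 9 already has a 1).
  So the only cell in row 9 that can hold 1 is (9,4).
  So (9,4) = 1.
For (3,1):
  Consider where 7 can go in box 1.
  (1,2) is out (column 2 already has a 7).
  (2,3) is out (row 2 already has a 7).
  (3,3) is out (column 3 already has a 7).
  So the only cell in box 1 that can hold 7 is (3,1).
  So (3,1) = 7.

4,1,7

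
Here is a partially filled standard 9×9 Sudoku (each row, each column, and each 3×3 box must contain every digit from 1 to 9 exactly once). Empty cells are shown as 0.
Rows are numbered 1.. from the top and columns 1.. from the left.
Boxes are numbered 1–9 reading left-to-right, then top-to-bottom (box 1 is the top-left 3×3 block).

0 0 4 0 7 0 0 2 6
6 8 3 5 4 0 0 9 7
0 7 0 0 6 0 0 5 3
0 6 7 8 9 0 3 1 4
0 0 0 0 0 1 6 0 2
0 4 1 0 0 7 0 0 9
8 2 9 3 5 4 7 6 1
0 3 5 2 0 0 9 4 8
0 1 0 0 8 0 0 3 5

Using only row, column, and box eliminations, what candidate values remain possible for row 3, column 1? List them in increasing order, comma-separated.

Row 3 already contains {3, 5, 6, 7}.
Column 1 already contains {6, 8}.
Its 3×3 block (box 1) already contains {3, 4, 6, 7, 8}.
Removing those from 1–9 leaves {1, 2, 9} as the candidates for row 3, column 1.

1,2,9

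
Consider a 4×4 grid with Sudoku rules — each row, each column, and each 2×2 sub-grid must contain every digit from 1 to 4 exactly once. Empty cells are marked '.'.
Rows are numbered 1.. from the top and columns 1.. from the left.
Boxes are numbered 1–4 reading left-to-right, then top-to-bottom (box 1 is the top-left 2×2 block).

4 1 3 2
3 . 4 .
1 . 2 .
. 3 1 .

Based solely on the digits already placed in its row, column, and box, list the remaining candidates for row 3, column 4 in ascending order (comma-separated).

3,4

Row 3 already contains {1, 2}.
Column 4 already contains {2}.
Its 2×2 block (box 4) already contains {1, 2}.
Removing those from 1–4 leaves {3, 4} as the candidates for row 3, column 4.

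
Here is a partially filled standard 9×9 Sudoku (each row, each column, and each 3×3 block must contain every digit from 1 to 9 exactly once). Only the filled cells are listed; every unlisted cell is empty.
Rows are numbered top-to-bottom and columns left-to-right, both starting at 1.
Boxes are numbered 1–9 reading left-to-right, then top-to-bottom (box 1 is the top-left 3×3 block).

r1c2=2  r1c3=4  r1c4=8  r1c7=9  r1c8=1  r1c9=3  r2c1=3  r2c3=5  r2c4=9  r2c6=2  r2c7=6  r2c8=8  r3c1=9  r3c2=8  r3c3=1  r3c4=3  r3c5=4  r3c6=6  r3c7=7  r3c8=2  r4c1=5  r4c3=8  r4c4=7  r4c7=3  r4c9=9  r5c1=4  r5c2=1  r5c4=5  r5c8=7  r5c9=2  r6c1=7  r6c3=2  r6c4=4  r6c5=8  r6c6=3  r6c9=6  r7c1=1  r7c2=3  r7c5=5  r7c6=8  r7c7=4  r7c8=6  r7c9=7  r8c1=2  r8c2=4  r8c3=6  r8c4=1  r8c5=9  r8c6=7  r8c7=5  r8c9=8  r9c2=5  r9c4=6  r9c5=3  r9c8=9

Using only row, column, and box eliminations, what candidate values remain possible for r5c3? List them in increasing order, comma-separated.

3,9

Row 5 already contains {1, 2, 4, 5, 7}.
Column 3 already contains {1, 2, 4, 5, 6, 8}.
Its 3×3 block (box 4) already contains {1, 2, 4, 5, 7, 8}.
Removing those from 1–9 leaves {3, 9} as the candidates for r5c3.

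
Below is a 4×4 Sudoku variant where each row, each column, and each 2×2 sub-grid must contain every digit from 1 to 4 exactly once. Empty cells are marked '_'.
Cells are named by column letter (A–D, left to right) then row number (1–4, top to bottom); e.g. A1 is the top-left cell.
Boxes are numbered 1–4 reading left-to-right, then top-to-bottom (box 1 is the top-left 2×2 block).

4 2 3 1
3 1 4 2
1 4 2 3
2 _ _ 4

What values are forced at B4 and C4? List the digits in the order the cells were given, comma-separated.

For B4:
  Row 4 already contains {2, 4}.
  Column B already contains {1, 2, 4}.
  Its 2×2 block (box 3) already contains {1, 2, 4}.
  The only value from 1–4 not eliminated is 3, so B4 = 3.
For C4:
  Row 4 already contains {2, 4}.
  Column C already contains {2, 3, 4}.
  Its 2×2 block (box 4) already contains {2, 3, 4}.
  The only value from 1–4 not eliminated is 1, so C4 = 1.

3,1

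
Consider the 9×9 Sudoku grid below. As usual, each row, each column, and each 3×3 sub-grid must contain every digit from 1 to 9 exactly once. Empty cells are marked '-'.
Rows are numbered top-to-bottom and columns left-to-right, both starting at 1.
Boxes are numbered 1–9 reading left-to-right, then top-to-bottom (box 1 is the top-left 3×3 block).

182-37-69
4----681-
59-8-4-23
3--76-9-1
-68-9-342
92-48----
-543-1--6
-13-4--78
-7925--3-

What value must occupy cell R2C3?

7

Row 2 already contains {1, 4, 6, 8}.
Column 3 already contains {2, 3, 4, 8, 9}.
Its 3×3 block (box 1) already contains {1, 2, 4, 5, 8, 9}.
The only value from 1–9 not eliminated is 7, so R2C3 = 7.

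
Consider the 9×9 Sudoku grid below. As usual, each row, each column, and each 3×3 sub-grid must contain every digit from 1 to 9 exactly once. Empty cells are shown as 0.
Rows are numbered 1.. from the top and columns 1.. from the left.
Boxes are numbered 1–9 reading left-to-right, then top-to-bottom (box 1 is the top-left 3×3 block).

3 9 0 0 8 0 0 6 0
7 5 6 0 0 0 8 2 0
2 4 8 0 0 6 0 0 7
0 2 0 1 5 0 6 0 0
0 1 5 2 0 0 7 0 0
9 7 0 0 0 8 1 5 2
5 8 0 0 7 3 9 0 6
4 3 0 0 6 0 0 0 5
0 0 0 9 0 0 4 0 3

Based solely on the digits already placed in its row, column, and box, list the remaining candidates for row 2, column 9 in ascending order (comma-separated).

1,4,9

Row 2 already contains {2, 5, 6, 7, 8}.
Column 9 already contains {2, 3, 5, 6, 7}.
Its 3×3 block (box 3) already contains {2, 6, 7, 8}.
Removing those from 1–9 leaves {1, 4, 9} as the candidates for row 2, column 9.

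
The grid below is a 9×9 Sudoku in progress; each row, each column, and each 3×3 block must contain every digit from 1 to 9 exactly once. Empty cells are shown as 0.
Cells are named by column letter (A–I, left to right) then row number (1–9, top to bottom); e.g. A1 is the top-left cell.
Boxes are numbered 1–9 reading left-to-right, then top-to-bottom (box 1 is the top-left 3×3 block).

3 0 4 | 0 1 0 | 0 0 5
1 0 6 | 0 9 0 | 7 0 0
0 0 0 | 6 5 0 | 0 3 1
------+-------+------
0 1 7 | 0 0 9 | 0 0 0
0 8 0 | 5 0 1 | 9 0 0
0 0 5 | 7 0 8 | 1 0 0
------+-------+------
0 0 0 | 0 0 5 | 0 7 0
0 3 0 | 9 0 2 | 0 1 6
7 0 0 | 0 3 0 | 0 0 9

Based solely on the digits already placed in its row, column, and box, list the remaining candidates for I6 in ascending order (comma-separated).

2,3,4

Row 6 already contains {1, 5, 7, 8}.
Column I already contains {1, 5, 6, 9}.
Its 3×3 block (box 6) already contains {1, 9}.
Removing those from 1–9 leaves {2, 3, 4} as the candidates for I6.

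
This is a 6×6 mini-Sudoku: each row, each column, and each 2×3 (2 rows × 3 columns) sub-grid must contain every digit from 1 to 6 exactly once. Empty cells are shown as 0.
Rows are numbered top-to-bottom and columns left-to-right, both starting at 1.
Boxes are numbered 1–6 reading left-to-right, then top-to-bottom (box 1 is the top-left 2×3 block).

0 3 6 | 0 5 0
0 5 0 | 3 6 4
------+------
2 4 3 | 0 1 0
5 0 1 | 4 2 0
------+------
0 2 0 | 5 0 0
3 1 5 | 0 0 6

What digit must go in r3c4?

Row 3 already contains {1, 2, 3, 4}.
Column 4 already contains {3, 4, 5}.
Its 2×3 block (box 4) already contains {1, 2, 4}.
The only value from 1–6 not eliminated is 6, so r3c4 = 6.

6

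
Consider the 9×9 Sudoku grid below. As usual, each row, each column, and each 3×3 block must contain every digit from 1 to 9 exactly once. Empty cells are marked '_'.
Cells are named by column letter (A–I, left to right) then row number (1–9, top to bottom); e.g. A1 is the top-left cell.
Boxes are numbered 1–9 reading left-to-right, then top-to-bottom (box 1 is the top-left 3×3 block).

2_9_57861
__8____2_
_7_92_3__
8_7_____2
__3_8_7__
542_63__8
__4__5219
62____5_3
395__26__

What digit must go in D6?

Cell D6 itself could take any of {1, 7} by direct elimination.
Consider where 7 can go in row 6.
G6 is out (column G already has a 7).
H6 is out (box 6 already has a 7).
So the only cell in row 6 that can hold 7 is D6.
Therefore D6 = 7.

7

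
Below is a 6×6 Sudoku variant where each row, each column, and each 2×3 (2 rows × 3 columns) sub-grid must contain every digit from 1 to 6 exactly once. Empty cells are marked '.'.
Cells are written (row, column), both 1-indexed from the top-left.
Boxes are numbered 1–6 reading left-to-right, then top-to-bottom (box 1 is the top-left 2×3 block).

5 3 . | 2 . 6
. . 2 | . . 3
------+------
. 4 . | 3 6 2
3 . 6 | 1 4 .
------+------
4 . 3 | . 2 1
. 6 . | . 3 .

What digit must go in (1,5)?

Row 1 already contains {2, 3, 5, 6}.
Column 5 already contains {2, 3, 4, 6}.
Its 2×3 block (box 2) already contains {2, 3, 6}.
The only value from 1–6 not eliminated is 1, so (1,5) = 1.

1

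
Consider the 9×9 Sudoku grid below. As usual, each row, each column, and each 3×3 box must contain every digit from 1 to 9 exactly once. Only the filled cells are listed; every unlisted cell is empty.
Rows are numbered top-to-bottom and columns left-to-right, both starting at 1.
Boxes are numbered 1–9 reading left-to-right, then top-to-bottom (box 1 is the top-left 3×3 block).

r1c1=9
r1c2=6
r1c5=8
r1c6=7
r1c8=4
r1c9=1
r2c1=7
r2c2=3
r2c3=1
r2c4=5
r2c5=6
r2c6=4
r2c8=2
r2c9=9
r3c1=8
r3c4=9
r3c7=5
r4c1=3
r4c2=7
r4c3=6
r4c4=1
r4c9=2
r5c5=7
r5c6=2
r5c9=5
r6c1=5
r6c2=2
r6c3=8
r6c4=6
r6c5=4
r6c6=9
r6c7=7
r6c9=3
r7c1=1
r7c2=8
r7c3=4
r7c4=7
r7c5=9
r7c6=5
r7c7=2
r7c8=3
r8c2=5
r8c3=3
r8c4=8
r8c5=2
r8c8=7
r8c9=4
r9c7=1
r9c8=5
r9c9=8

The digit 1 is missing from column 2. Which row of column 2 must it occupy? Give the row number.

5

Consider where 1 can go in column 2.
r3c2 is out (box 1 already has a 1).
r9c2 is out (row 9 already has a 1).
So the only cell in column 2 that can hold 1 is r5c2.
That is row 5.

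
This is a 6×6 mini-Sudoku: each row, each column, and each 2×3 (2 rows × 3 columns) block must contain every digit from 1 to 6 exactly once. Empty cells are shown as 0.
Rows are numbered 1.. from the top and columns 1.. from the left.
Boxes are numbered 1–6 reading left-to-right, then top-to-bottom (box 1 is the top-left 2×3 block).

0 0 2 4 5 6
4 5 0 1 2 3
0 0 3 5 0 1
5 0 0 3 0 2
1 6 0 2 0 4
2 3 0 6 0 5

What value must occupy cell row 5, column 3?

Row 5 already contains {1, 2, 4, 6}.
Column 3 already contains {2, 3}.
Its 2×3 block (box 5) already contains {1, 2, 3, 6}.
The only value from 1–6 not eliminated is 5, so row 5, column 3 = 5.

5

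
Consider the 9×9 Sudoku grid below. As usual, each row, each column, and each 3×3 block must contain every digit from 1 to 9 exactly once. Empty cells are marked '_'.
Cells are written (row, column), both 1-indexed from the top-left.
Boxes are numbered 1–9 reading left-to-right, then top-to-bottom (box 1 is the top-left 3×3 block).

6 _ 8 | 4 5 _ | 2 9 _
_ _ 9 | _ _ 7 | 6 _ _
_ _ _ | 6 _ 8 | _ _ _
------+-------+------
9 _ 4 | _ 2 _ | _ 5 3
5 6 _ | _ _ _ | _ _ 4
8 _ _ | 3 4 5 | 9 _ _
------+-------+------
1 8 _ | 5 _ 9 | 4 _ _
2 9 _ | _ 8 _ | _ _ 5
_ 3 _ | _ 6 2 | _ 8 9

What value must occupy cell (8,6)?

Cell (8,6) itself could take any of {1, 3, 4} by direct elimination.
Consider where 4 can go in box 8.
(7,5) is out (row 7 already has a 4).
(8,4) is out (column 4 already has a 4).
(9,4) is out (column 4 already has a 4).
So the only cell in box 8 that can hold 4 is (8,6).
Therefore (8,6) = 4.

4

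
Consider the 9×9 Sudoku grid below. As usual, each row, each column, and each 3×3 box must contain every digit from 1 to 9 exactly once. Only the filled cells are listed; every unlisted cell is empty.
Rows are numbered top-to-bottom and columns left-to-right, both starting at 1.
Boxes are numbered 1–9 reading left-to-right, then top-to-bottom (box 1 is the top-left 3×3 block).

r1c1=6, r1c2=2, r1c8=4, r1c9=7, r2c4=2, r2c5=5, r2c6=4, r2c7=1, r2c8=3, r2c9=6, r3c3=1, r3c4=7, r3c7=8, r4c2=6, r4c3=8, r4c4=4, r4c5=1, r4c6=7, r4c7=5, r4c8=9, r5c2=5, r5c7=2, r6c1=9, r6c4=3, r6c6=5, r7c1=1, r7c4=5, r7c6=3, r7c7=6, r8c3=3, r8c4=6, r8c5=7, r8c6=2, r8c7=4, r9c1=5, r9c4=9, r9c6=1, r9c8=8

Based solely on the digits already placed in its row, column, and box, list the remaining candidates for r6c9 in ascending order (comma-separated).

Row 6 already contains {3, 5, 9}.
Column 9 already contains {6, 7}.
Its 3×3 block (box 6) already contains {2, 5, 9}.
Removing those from 1–9 leaves {1, 4, 8} as the candidates for r6c9.

1,4,8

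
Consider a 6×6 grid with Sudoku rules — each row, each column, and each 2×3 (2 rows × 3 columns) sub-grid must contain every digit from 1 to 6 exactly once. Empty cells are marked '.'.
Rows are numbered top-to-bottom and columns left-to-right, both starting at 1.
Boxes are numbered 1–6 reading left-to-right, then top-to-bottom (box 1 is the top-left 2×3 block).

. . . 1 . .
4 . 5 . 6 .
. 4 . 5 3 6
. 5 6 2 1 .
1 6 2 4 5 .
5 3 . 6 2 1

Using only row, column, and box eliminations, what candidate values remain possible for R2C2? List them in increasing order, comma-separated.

Row 2 already contains {4, 5, 6}.
Column 2 already contains {3, 4, 5, 6}.
Its 2×3 block (box 1) already contains {4, 5}.
Removing those from 1–6 leaves {1, 2} as the candidates for R2C2.

1,2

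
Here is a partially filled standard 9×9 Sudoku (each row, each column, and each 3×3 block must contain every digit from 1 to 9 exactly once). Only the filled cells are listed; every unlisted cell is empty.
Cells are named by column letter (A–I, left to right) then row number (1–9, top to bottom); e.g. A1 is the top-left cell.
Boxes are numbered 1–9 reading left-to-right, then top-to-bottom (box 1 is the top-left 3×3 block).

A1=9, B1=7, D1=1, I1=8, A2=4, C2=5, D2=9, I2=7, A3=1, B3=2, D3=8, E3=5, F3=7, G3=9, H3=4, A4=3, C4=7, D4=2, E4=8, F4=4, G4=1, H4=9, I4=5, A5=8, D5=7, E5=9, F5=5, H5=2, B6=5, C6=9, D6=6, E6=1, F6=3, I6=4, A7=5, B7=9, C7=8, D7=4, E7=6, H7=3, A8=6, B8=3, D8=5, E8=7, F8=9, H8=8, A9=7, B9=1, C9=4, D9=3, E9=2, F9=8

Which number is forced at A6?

2

Row 6 already contains {1, 3, 4, 5, 6, 9}.
Column A already contains {1, 3, 4, 5, 6, 7, 8, 9}.
Its 3×3 block (box 4) already contains {3, 5, 7, 8, 9}.
The only value from 1–9 not eliminated is 2, so A6 = 2.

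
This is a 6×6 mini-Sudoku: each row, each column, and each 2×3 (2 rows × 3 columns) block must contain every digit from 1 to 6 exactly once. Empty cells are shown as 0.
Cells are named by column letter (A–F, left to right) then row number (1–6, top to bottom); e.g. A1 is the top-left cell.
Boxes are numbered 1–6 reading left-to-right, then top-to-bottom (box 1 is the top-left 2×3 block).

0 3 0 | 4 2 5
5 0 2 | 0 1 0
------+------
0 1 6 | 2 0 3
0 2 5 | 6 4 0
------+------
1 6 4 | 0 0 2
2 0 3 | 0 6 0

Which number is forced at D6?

Cell D6 itself could take any of {1, 5} by direct elimination.
Consider where 1 can go in column D.
D2 is out (row 2 already has a 1).
D5 is out (row 5 already has a 1).
So the only cell in column D that can hold 1 is D6.
Therefore D6 = 1.

1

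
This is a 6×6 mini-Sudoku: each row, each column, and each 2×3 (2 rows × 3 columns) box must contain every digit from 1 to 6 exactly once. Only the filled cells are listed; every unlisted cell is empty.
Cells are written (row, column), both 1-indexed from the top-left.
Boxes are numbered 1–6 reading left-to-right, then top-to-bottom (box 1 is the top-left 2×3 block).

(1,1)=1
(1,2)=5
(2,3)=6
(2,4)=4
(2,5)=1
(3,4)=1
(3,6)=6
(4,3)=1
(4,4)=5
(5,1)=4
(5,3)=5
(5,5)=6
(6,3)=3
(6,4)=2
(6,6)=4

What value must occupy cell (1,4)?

6

Cell (1,4) itself could take any of {3, 6} by direct elimination.
Consider where 6 can go in row 1.
(1,3) is out (column 3 already has a 6).
(1,5) is out (column 5 already has a 6).
(1,6) is out (column 6 already has a 6).
So the only cell in row 1 that can hold 6 is (1,4).
Therefore (1,4) = 6.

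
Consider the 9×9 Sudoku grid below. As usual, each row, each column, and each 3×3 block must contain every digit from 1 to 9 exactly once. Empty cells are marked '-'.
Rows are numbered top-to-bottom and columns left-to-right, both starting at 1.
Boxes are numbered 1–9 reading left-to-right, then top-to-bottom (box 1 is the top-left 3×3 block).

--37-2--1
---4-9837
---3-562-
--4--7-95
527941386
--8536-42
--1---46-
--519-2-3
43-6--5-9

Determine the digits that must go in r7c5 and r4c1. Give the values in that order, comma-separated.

5,3

For r7c5:
  Consider where 5 can go in box 8.
  r7c4 is out (column 4 already has a 5).
  r7c6 is out (column 6 already has a 5).
  r8c6 is out (row 8 already has a 5).
  r9c5 is out (row 9 already has a 5).
  r9c6 is out (row 9 already has a 5).
  So the only cell in box 8 that can hold 5 is r7c5.
  So r7c5 = 5.
For r4c1:
  Consider where 3 can go in row 4.
  r4c2 is out (column 2 already has a 3).
  r4c4 is out (column 4 already has a 3).
  r4c5 is out (column 5 already has a 3).
  r4c7 is out (column 7 already has a 3).
  So the only cell in row 4 that can hold 3 is r4c1.
  So r4c1 = 3.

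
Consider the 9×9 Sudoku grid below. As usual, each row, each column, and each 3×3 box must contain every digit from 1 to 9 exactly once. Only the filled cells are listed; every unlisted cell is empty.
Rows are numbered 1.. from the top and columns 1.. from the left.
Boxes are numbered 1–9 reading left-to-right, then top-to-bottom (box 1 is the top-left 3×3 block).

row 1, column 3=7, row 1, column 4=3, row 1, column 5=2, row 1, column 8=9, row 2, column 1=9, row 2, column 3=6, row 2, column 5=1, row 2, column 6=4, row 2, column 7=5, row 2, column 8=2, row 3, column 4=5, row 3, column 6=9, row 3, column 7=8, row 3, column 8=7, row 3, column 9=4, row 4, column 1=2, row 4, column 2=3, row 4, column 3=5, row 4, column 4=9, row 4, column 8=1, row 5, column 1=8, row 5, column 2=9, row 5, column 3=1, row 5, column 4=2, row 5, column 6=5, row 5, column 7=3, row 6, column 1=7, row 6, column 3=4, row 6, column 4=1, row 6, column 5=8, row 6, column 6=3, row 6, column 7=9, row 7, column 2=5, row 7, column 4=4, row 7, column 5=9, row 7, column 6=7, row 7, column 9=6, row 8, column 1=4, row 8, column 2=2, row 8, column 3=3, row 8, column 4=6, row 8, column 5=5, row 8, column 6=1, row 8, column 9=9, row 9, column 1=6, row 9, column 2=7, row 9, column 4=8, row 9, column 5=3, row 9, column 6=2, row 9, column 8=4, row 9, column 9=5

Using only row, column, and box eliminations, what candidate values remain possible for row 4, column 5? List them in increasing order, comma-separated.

4,6,7

Row 4 already contains {1, 2, 3, 5, 9}.
Column 5 already contains {1, 2, 3, 5, 8, 9}.
Its 3×3 block (box 5) already contains {1, 2, 3, 5, 8, 9}.
Removing those from 1–9 leaves {4, 6, 7} as the candidates for row 4, column 5.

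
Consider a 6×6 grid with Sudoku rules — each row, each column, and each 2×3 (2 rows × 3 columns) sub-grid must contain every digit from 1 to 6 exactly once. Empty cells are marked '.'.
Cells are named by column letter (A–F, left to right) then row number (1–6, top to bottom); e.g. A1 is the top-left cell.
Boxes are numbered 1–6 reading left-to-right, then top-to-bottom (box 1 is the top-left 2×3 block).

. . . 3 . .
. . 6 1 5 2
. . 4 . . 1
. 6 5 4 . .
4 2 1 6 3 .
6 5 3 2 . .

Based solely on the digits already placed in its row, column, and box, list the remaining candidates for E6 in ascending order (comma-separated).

Row 6 already contains {2, 3, 5, 6}.
Column E already contains {3, 5}.
Its 2×3 block (box 6) already contains {2, 3, 6}.
Removing those from 1–6 leaves {1, 4} as the candidates for E6.

1,4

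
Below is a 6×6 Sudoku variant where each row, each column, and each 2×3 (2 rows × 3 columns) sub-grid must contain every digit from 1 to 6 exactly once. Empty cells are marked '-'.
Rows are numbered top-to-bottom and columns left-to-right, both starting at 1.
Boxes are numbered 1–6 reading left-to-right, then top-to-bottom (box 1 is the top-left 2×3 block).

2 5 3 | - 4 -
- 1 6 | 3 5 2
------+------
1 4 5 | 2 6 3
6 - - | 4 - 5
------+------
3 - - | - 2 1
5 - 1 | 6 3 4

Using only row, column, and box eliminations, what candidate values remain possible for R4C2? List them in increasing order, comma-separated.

Row 4 already contains {4, 5, 6}.
Column 2 already contains {1, 4, 5}.
Its 2×3 block (box 3) already contains {1, 4, 5, 6}.
Removing those from 1–6 leaves {2, 3} as the candidates for R4C2.

2,3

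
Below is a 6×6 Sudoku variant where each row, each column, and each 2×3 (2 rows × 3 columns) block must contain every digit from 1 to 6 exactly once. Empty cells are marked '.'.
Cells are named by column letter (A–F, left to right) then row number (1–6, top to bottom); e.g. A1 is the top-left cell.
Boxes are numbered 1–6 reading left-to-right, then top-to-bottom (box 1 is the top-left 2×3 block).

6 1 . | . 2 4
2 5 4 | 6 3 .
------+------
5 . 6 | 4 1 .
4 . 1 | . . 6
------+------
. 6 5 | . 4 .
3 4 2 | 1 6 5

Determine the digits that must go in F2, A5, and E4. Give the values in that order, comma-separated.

1,1,5

For F2:
  Row 2 already contains {2, 3, 4, 5, 6}.
  Column F already contains {4, 5, 6}.
  Its 2×3 block (box 2) already contains {2, 3, 4, 6}.
  The only value from 1–6 not eliminated is 1, so F2 = 1.
For A5:
  Row 5 already contains {4, 5, 6}.
  Column A already contains {2, 3, 4, 5, 6}.
  Its 2×3 block (box 5) already contains {2, 3, 4, 5, 6}.
  The only value from 1–6 not eliminated is 1, so A5 = 1.
For E4:
  Row 4 already contains {1, 4, 6}.
  Column E already contains {1, 2, 3, 4, 6}.
  Its 2×3 block (box 4) already contains {1, 4, 6}.
  The only value from 1–6 not eliminated is 5, so E4 = 5.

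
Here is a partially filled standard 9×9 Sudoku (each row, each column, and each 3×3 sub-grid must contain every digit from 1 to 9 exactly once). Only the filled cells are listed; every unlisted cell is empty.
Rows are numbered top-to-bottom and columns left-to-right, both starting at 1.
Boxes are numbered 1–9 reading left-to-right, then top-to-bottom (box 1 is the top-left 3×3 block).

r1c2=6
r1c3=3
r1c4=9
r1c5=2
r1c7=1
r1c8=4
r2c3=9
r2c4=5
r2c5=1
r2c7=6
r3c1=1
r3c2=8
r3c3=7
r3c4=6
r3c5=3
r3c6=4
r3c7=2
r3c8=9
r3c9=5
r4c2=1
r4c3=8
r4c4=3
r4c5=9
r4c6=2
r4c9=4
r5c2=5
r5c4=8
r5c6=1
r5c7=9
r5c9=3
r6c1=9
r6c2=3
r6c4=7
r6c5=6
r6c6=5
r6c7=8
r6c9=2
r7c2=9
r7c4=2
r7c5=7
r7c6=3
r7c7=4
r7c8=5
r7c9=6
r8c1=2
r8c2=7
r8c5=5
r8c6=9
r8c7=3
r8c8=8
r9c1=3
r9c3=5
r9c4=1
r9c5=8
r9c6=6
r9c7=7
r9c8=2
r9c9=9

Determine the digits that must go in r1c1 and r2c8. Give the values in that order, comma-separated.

5,3

For r1c1:
  Row 1 already contains {1, 2, 3, 4, 6, 9}.
  Column 1 already contains {1, 2, 3, 9}.
  Its 3×3 block (box 1) already contains {1, 3, 6, 7, 8, 9}.
  The only value from 1–9 not eliminated is 5, so r1c1 = 5.
For r2c8:
  Consider where 3 can go in box 3.
  r1c9 is out (row 1 already has a 3).
  r2c9 is out (column 9 already has a 3).
  So the only cell in box 3 that can hold 3 is r2c8.
  So r2c8 = 3.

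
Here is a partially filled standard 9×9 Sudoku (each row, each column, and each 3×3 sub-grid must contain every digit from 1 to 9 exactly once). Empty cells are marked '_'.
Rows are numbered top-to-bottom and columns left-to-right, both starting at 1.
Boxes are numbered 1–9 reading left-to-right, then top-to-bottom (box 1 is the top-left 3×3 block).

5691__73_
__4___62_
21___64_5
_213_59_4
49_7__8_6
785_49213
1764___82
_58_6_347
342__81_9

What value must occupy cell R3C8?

9

Row 3 already contains {1, 2, 4, 5, 6}.
Column 8 already contains {1, 2, 3, 4, 8}.
Its 3×3 block (box 3) already contains {2, 3, 4, 5, 6, 7}.
The only value from 1–9 not eliminated is 9, so R3C8 = 9.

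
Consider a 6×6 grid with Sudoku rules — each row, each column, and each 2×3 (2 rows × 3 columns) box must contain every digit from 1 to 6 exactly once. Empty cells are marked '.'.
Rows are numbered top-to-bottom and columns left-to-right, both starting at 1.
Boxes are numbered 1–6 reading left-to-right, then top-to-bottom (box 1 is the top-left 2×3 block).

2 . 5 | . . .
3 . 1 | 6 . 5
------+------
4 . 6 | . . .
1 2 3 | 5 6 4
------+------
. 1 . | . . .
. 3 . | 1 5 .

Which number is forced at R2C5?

Cell R2C5 itself could take any of {2, 4} by direct elimination.
Consider where 2 can go in box 2.
R1C4 is out (row 1 already has a 2).
R1C5 is out (row 1 already has a 2).
R1C6 is out (row 1 already has a 2).
So the only cell in box 2 that can hold 2 is R2C5.
Therefore R2C5 = 2.

2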